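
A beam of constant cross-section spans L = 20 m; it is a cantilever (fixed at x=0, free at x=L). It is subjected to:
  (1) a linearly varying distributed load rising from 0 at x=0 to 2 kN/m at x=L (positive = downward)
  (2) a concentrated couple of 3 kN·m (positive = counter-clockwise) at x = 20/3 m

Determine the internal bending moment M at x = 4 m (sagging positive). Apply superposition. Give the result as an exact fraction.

M(4) = -2771/15 kN·m

Load 1 — triangular load w₀=2 kN/m (0→w₀ over full span):
  M_1 = w₀Lx/2 - w₀L²/3 - w₀x³/(6L) = 2·20·4/2 - 2·20²/3 - 2·4³/(6·20) = -2816/15 kN·m
Load 2 — applied couple M₀=3 kN·m at a=20/3 m (b=L-a=40/3):
  M_2 = M₀  [x≤a] = 3 = 3 kN·m
Superposition: M = Σ M_i = -2771/15 kN·m ≈ -184.733333 kN·m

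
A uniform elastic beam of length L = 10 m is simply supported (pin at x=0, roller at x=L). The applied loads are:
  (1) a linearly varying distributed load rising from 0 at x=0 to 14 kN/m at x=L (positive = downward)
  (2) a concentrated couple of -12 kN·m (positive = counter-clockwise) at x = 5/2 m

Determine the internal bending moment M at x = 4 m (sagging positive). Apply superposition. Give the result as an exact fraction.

Load 1 — triangular load w₀=14 kN/m (0→w₀ over full span):
  M_1 = w₀Lx/6 - w₀x³/(6L) = 14·10·4/6 - 14·4³/(6·10) = 392/5 kN·m
Load 2 — applied couple M₀=-12 kN·m at a=5/2 m (b=L-a=15/2):
  M_2 = M₀x/L - M₀  [x>a] = (-12)·4/10 - (-12) = 36/5 kN·m
Superposition: M = Σ M_i = 428/5 kN·m ≈ 85.600000 kN·m

M(4) = 428/5 kN·m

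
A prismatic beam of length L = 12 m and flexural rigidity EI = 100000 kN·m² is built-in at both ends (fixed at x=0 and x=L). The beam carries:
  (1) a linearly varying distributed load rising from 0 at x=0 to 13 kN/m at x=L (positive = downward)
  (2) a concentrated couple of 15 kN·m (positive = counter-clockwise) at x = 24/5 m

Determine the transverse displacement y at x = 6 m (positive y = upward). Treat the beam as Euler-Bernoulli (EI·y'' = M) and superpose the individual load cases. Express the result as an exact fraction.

Load 1 — triangular load w₀=13 kN/m (0→w₀ over full span):
  y_1 = -w₀x²(L-x)²(x+2L)/(120LEI) = -13·6²·(12-6)²·(6+2·12)/(120·12·100000) = -351/100000 m
Load 2 — applied couple M₀=15 kN·m at a=24/5 m (b=L-a=36/5):
  y_2 = (R_Ax³/6 - M_Ax²/2 - M₀(x-a)²/2)/EI  [x>a] with R_A=9/5, M_A=9/5 = ((9/5)·6³/6 - (9/5)·6²/2 - 15·(6-(24/5))²/2)/100000 = 27/125000 m
Superposition: y = Σ y_i = -1647/500000 m ≈ -0.003294 m

y(6) = -1647/500000 m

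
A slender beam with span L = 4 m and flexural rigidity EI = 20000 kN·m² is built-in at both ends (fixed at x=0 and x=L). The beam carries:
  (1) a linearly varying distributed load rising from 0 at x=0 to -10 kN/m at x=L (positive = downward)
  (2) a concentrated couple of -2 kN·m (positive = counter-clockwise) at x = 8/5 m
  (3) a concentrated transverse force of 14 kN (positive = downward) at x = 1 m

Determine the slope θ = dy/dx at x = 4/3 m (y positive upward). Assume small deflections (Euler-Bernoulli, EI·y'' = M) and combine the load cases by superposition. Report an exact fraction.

θ(4/3) = 6131/121500000 rad

Load 1 — triangular load w₀=-10 kN/m (0→w₀ over full span):
  θ_1 = -w₀(2x(L-x)(L-2x)(x+2L)+x²(L-x)²)/(120LEI) = -(-10)·(2·(4/3)·(4-(4/3))·(4-2·(4/3))·((4/3)+2·4)+(4/3)²·(4-(4/3))²)/(120·4·20000) = 16/151875 rad
Load 2 — applied couple M₀=-2 kN·m at a=8/5 m (b=L-a=12/5):
  θ_2 = (R_Ax²/2 - M_Ax)/EI  [x≤a] with R_A=-18/25, M_A=-6/25 = ((-18/25)·(4/3)²/2 - (-6/25)·(4/3))/20000 = -1/62500 rad
Load 3 — point force P=14 kN at a=1 m (b=L-a=3):
  θ_3 = Pa²(L-x)(2bL-(3b+a)(L-x))/(2L³EI)  [x>a] = 14·1²·(4-(4/3))·(2·3·4-(3·3+1)·(4-(4/3)))/(2·4³·20000) = -7/180000 rad
Superposition: θ = Σ θ_i = 6131/121500000 rad ≈ 0.000050 rad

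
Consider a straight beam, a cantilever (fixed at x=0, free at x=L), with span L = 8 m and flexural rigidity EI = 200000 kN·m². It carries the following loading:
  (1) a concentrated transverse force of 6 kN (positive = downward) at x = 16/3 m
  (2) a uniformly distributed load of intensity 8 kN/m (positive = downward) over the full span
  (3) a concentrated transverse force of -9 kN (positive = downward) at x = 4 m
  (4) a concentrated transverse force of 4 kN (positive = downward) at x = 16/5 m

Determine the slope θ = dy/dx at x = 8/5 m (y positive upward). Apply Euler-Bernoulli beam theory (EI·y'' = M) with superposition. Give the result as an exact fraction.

Load 1 — point force P=6 kN at a=16/3 m (b=L-a=8/3):
  θ_1 = -Px(2a-x)/(2EI)  [x≤a] = -6·(8/5)·(2·(16/3)-(8/5))/(2·200000) = -17/78125 rad
Load 2 — uniform load w=8 kN/m over full span:
  θ_2 = -wx(x²-3Lx+3L²)/(6EI) = -8·(8/5)·((8/5)²-3·8·(8/5)+3·8²)/(6·200000) = -1952/1171875 rad
Load 3 — point force P=-9 kN at a=4 m (b=L-a=4):
  θ_3 = -Px(2a-x)/(2EI)  [x≤a] = -(-9)·(8/5)·(2·4-(8/5))/(2·200000) = 18/78125 rad
Load 4 — point force P=4 kN at a=16/5 m (b=L-a=24/5):
  θ_4 = -Px(2a-x)/(2EI)  [x≤a] = -4·(8/5)·(2·(16/5)-(8/5))/(2·200000) = -6/78125 rad
Superposition: θ = Σ θ_i = -2027/1171875 rad ≈ -0.001730 rad

θ(8/5) = -2027/1171875 rad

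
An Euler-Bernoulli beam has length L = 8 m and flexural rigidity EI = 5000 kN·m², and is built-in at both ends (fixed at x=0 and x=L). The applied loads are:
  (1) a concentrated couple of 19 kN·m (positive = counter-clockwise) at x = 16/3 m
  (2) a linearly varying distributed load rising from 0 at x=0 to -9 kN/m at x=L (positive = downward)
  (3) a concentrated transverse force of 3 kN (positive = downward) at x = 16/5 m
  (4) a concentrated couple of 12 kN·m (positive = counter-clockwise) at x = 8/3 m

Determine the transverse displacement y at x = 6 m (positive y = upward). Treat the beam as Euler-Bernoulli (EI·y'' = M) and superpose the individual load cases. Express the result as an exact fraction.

Load 1 — applied couple M₀=19 kN·m at a=16/3 m (b=L-a=8/3):
  y_1 = (R_Ax³/6 - M_Ax²/2 - M₀(x-a)²/2)/EI  [x>a] with R_A=19/6, M_A=19/3 = ((19/6)·6³/6 - (19/3)·6²/2 - 19·(6-(16/3))²/2)/5000 = -19/22500 m
Load 2 — triangular load w₀=-9 kN/m (0→w₀ over full span):
  y_2 = -w₀x²(L-x)²(x+2L)/(120LEI) = -(-9)·6²·(8-6)²·(6+2·8)/(120·8·5000) = 297/50000 m
Load 3 — point force P=3 kN at a=16/5 m (b=L-a=24/5):
  y_3 = -Pa²(L-x)²(3bL-(3b+a)(L-x))/(6L³EI)  [x>a] = -3·(16/5)²·(8-6)²·(3·(24/5)·8-(3·(24/5)+(16/5))·(8-6))/(6·8³·5000) = -2/3125 m
Load 4 — applied couple M₀=12 kN·m at a=8/3 m (b=L-a=16/3):
  y_4 = (R_Ax³/6 - M_Ax²/2 - M₀(x-a)²/2)/EI  [x>a] with R_A=2, M_A=0 = (2·6³/6 - 0·6²/2 - 12·(6-(8/3))²/2)/5000 = 2/1875 m
Superposition: y = Σ y_i = 497/90000 m ≈ 0.005522 m

y(6) = 497/90000 m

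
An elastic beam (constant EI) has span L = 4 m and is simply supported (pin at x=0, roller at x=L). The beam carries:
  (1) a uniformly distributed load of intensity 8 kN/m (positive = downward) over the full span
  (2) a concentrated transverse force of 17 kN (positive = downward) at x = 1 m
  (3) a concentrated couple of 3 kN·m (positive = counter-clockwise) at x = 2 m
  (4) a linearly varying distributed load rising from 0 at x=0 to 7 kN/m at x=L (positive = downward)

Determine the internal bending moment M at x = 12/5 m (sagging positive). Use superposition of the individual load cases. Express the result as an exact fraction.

Load 1 — uniform load w=8 kN/m over full span:
  M_1 = wx(L-x)/2 = 8·(12/5)·(4-(12/5))/2 = 384/25 kN·m
Load 2 — point force P=17 kN at a=1 m (b=L-a=3):
  M_2 = Pa(L-x)/L  [x>a] = 17·1·(4-(12/5))/4 = 34/5 kN·m
Load 3 — applied couple M₀=3 kN·m at a=2 m (b=L-a=2):
  M_3 = M₀x/L - M₀  [x>a] = 3·(12/5)/4 - 3 = -6/5 kN·m
Load 4 — triangular load w₀=7 kN/m (0→w₀ over full span):
  M_4 = w₀Lx/6 - w₀x³/(6L) = 7·4·(12/5)/6 - 7·(12/5)³/(6·4) = 896/125 kN·m
Superposition: M = Σ M_i = 3516/125 kN·m ≈ 28.128000 kN·m

M(12/5) = 3516/125 kN·m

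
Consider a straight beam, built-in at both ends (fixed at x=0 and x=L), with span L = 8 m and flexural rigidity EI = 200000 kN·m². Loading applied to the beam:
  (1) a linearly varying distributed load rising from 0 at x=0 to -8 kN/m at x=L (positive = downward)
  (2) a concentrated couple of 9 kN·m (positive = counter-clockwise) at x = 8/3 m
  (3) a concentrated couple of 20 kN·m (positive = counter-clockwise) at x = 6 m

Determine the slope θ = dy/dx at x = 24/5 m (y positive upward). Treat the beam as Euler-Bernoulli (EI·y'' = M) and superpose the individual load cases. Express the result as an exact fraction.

Load 1 — triangular load w₀=-8 kN/m (0→w₀ over full span):
  θ_1 = -w₀(2x(L-x)(L-2x)(x+2L)+x²(L-x)²)/(120LEI) = -(-8)·(2·(24/5)·(8-(24/5))·(8-2·(24/5))·((24/5)+2·8)+(24/5)²·(8-(24/5))²)/(120·8·200000) = -64/1953125 rad
Load 2 — applied couple M₀=9 kN·m at a=8/3 m (b=L-a=16/3):
  θ_2 = (R_Ax²/2 - M_Ax - M₀(x-a))/EI  [x>a] with R_A=3/2, M_A=0 = ((3/2)·(24/5)²/2 - 0·(24/5) - 9·((24/5)-(8/3)))/200000 = -3/312500 rad
Load 3 — applied couple M₀=20 kN·m at a=6 m (b=L-a=2):
  θ_3 = (R_Ax²/2 - M_Ax)/EI  [x≤a] with R_A=45/16, M_A=25/4 = ((45/16)·(24/5)²/2 - (25/4)·(24/5))/200000 = 3/250000 rad
Superposition: θ = Σ θ_i = -949/31250000 rad ≈ -0.000030 rad

θ(24/5) = -949/31250000 rad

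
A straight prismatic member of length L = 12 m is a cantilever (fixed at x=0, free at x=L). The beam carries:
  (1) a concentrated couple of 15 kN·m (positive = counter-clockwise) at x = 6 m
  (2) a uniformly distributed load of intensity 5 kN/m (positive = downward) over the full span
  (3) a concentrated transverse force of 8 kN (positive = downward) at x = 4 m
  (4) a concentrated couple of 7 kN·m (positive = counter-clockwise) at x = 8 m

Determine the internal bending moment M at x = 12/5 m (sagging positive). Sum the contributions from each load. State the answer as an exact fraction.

M(12/5) = -1106/5 kN·m

Load 1 — applied couple M₀=15 kN·m at a=6 m (b=L-a=6):
  M_1 = M₀  [x≤a] = 15 = 15 kN·m
Load 2 — uniform load w=5 kN/m over full span:
  M_2 = -w(L-x)²/2 = -5·(12-(12/5))²/2 = -1152/5 kN·m
Load 3 — point force P=8 kN at a=4 m (b=L-a=8):
  M_3 = -P(a-x)  [x≤a] = -8·(4-(12/5)) = -64/5 kN·m
Load 4 — applied couple M₀=7 kN·m at a=8 m (b=L-a=4):
  M_4 = M₀  [x≤a] = 7 = 7 kN·m
Superposition: M = Σ M_i = -1106/5 kN·m ≈ -221.200000 kN·m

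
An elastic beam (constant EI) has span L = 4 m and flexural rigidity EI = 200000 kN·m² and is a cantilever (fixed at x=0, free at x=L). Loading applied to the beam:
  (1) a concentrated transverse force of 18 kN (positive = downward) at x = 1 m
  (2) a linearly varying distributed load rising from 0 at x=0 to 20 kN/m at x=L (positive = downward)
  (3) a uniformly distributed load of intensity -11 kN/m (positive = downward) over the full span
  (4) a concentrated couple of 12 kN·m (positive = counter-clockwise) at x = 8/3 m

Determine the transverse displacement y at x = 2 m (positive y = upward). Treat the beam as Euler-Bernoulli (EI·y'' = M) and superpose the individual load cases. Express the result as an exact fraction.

y(2) = -83/600000 m

Load 1 — point force P=18 kN at a=1 m (b=L-a=3):
  y_1 = -Pa²(3x-a)/(6EI)  [x>a] = -18·1²·(3·2-1)/(6·200000) = -3/40000 m
Load 2 — triangular load w₀=20 kN/m (0→w₀ over full span):
  y_2 = (w₀Lx³/12-w₀L²x²/6-w₀x⁵/(120L))/EI = (20·4·2³/12-20·4²·2²/6-20·2⁵/(120·4))/200000 = -121/150000 m
Load 3 — uniform load w=-11 kN/m over full span:
  y_3 = -wx²(x²-4Lx+6L²)/(24EI) = -(-11)·2²·(2²-4·4·2+6·4²)/(24·200000) = 187/300000 m
Load 4 — applied couple M₀=12 kN·m at a=8/3 m (b=L-a=4/3):
  y_4 = M₀x²/(2EI)  [x≤a] = 12·2²/(2·200000) = 3/25000 m
Superposition: y = Σ y_i = -83/600000 m ≈ -0.000138 m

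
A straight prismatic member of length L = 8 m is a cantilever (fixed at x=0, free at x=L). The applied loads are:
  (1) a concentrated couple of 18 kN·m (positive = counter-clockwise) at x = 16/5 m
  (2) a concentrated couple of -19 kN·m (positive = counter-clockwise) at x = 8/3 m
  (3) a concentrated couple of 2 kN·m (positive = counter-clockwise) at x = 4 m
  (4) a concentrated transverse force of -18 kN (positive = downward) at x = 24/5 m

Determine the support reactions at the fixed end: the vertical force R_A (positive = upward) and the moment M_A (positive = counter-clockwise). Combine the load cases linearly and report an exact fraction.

Load 1 — applied couple M₀=18 kN·m at a=16/5 m (b=L-a=24/5):
  R_A = 0 kN
  M_A = -M₀ = -18 kN·m
Load 2 — applied couple M₀=-19 kN·m at a=8/3 m (b=L-a=16/3):
  R_A = 0 kN
  M_A = -M₀ = -(-19) = 19 kN·m
Load 3 — applied couple M₀=2 kN·m at a=4 m (b=L-a=4):
  R_A = 0 kN
  M_A = -M₀ = -2 kN·m
Load 4 — point force P=-18 kN at a=24/5 m (b=L-a=16/5):
  R_A = P = (-18) = -18 kN
  M_A = Pa = (-18)·(24/5) = -432/5 kN·m
Superposition: R_A = -18 kN, M_A = -437/5 kN·m

R_A = -18 kN, M_A = -437/5 kN·m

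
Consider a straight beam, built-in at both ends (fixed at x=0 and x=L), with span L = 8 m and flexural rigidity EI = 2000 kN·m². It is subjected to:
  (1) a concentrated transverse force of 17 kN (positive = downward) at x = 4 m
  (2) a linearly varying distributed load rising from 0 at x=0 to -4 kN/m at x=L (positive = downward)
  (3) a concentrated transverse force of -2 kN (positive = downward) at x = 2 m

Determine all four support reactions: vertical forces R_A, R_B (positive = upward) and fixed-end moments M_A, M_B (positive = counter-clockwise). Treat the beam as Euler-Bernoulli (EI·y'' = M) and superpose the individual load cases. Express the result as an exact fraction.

Load 1 — point force P=17 kN at a=4 m (b=L-a=4):
  R_A = Pb²(3a+b)/L³ = 17·4²·(3·4+4)/8³ = 17/2 kN
  M_A = Pab²/L² = 17·4·4²/8² = 17 kN·m
  R_B = Pa²(a+3b)/L³ = 17·4²·(4+3·4)/8³ = 17/2 kN
  M_B = -Pa²b/L² = -17·4²·4/8² = -17 kN·m
Load 2 — triangular load w₀=-4 kN/m (0→w₀ over full span):
  R_A = 3w₀L/20 = 3·(-4)·8/20 = -24/5 kN
  M_A = w₀L²/30 = (-4)·8²/30 = -128/15 kN·m
  R_B = 7w₀L/20 = 7·(-4)·8/20 = -56/5 kN
  M_B = -w₀L²/20 = -(-4)·8²/20 = 64/5 kN·m
Load 3 — point force P=-2 kN at a=2 m (b=L-a=6):
  R_A = Pb²(3a+b)/L³ = (-2)·6²·(3·2+6)/8³ = -27/16 kN
  M_A = Pab²/L² = (-2)·2·6²/8² = -9/4 kN·m
  R_B = Pa²(a+3b)/L³ = (-2)·2²·(2+3·6)/8³ = -5/16 kN
  M_B = -Pa²b/L² = -(-2)·2²·6/8² = 3/4 kN·m
Superposition: R_A = 161/80 kN, M_A = 373/60 kN·m, R_B = -241/80 kN, M_B = -69/20 kN·m

R_A = 161/80 kN, M_A = 373/60 kN·m, R_B = -241/80 kN, M_B = -69/20 kN·m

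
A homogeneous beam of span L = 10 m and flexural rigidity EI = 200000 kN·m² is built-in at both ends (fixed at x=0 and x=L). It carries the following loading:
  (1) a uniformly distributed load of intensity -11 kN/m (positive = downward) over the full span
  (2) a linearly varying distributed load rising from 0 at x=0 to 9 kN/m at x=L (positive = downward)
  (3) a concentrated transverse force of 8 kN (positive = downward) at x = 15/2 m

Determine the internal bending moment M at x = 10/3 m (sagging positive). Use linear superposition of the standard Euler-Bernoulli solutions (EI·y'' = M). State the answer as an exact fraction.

Load 1 — uniform load w=-11 kN/m over full span:
  M_1 = wLx/2 - wL²/12 - wx²/2 = (-11)·10·(10/3)/2 - (-11)·10²/12 - (-11)·(10/3)²/2 = -275/9 kN·m
Load 2 — triangular load w₀=9 kN/m (0→w₀ over full span):
  M_2 = 3w₀Lx/20 - w₀L²/30 - w₀x³/(6L) = 3·9·10·(10/3)/20 - 9·10²/30 - 9·(10/3)³/(6·10) = 85/9 kN·m
Load 3 — point force P=8 kN at a=15/2 m (b=L-a=5/2):
  M_3 = Pb²(3a+b)x/L³ - Pab²/L²  [x≤a] = 8·(5/2)²·(3·(15/2)+(5/2))·(10/3)/10³ - 8·(15/2)·(5/2)²/10² = 5/12 kN·m
Superposition: M = Σ M_i = -745/36 kN·m ≈ -20.694444 kN·m

M(10/3) = -745/36 kN·m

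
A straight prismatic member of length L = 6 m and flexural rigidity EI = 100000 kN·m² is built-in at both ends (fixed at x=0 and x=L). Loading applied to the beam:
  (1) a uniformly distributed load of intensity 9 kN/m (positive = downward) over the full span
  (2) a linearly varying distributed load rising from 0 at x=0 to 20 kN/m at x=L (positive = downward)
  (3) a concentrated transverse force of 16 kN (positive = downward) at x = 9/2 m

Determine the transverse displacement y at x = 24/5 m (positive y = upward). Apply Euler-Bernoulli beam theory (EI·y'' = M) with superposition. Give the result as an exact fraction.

Load 1 — uniform load w=9 kN/m over full span:
  y_1 = -wx²(L-x)²/(24EI) = -9·(24/5)²·(6-(24/5))²/(24·100000) = -243/1953125 m
Load 2 — triangular load w₀=20 kN/m (0→w₀ over full span):
  y_2 = -w₀x²(L-x)²(x+2L)/(120LEI) = -20·(24/5)²·(6-(24/5))²·((24/5)+2·6)/(120·6·100000) = -1512/9765625 m
Load 3 — point force P=16 kN at a=9/2 m (b=L-a=3/2):
  y_3 = -Pa²(L-x)²(3bL-(3b+a)(L-x))/(6L³EI)  [x>a] = -16·(9/2)²·(6-(24/5))²·(3·(3/2)·6-(3·(3/2)+(9/2))·(6-(24/5)))/(6·6³·100000) = -729/12500000 m
Superposition: y = Σ y_i = -105489/312500000 m ≈ -0.000338 m

y(24/5) = -105489/312500000 m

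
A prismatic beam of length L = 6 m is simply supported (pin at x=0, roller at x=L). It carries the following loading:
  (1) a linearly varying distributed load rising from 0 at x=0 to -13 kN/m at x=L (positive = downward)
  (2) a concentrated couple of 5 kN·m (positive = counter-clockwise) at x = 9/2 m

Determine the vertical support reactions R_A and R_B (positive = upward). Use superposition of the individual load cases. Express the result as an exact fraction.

R_A = -73/6 kN, R_B = -161/6 kN

Load 1 — triangular load w₀=-13 kN/m (0→w₀ over full span):
  R_A = w₀L/6 = (-13)·6/6 = -13 kN
  R_B = w₀L/3 = (-13)·6/3 = -26 kN
Load 2 — applied couple M₀=5 kN·m at a=9/2 m (b=L-a=3/2):
  R_A = M₀/L = 5/6 kN
  R_B = -M₀/L = -5/6 kN
Superposition: R_A = -73/6 kN, R_B = -161/6 kN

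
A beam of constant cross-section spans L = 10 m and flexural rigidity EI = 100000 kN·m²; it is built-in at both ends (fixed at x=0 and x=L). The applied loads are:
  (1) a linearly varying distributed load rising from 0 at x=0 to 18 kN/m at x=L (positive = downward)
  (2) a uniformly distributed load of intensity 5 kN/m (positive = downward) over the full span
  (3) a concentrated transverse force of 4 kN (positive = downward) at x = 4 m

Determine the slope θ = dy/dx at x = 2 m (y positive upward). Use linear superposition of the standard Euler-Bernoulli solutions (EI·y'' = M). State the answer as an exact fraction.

θ(2) = -887/781250 rad

Load 1 — triangular load w₀=18 kN/m (0→w₀ over full span):
  θ_1 = -w₀(2x(L-x)(L-2x)(x+2L)+x²(L-x)²)/(120LEI) = -18·(2·2·(10-2)·(10-2·2)·(2+2·10)+2²·(10-2)²)/(120·10·100000) = -21/31250 rad
Load 2 — uniform load w=5 kN/m over full span:
  θ_2 = -wx(L-x)(L-2x)/(12EI) = -5·2·(10-2)·(10-2·2)/(12·100000) = -1/2500 rad
Load 3 — point force P=4 kN at a=4 m (b=L-a=6):
  θ_3 = -Pb²x(2aL-(3a+b)x)/(2L³EI)  [x≤a] = -4·6²·2·(2·4·10-(3·4+6)·2)/(2·10³·100000) = -99/1562500 rad
Superposition: θ = Σ θ_i = -887/781250 rad ≈ -0.001135 rad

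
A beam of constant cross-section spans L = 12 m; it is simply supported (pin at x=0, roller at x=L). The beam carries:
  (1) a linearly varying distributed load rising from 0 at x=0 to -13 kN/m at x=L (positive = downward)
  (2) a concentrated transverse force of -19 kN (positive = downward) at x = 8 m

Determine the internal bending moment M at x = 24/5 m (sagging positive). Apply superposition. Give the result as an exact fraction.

M(24/5) = -16904/125 kN·m

Load 1 — triangular load w₀=-13 kN/m (0→w₀ over full span):
  M_1 = w₀Lx/6 - w₀x³/(6L) = (-13)·12·(24/5)/6 - (-13)·(24/5)³/(6·12) = -13104/125 kN·m
Load 2 — point force P=-19 kN at a=8 m (b=L-a=4):
  M_2 = Pbx/L  [x≤a] = (-19)·4·(24/5)/12 = -152/5 kN·m
Superposition: M = Σ M_i = -16904/125 kN·m ≈ -135.232000 kN·m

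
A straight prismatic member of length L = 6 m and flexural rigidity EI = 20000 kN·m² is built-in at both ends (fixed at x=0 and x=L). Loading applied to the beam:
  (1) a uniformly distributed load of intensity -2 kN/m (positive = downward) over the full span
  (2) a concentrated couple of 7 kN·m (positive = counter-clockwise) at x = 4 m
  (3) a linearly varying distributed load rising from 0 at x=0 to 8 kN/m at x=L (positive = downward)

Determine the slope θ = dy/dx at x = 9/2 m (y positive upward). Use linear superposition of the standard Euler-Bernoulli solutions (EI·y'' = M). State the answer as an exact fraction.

Load 1 — uniform load w=-2 kN/m over full span:
  θ_1 = -wx(L-x)(L-2x)/(12EI) = -(-2)·(9/2)·(6-(9/2))·(6-2·(9/2))/(12·20000) = -27/160000 rad
Load 2 — applied couple M₀=7 kN·m at a=4 m (b=L-a=2):
  θ_2 = (R_Ax²/2 - M_Ax - M₀(x-a))/EI  [x>a] with R_A=14/9, M_A=7/3 = ((14/9)·(9/2)²/2 - (7/3)·(9/2) - 7·((9/2)-4))/20000 = 7/80000 rad
Load 3 — triangular load w₀=8 kN/m (0→w₀ over full span):
  θ_3 = -w₀(2x(L-x)(L-2x)(x+2L)+x²(L-x)²)/(120LEI) = -8·(2·(9/2)·(6-(9/2))·(6-2·(9/2))·((9/2)+2·6)+(9/2)²·(6-(9/2))²)/(120·6·20000) = 1107/3200000 rad
Superposition: θ = Σ θ_i = 847/3200000 rad ≈ 0.000265 rad

θ(9/2) = 847/3200000 rad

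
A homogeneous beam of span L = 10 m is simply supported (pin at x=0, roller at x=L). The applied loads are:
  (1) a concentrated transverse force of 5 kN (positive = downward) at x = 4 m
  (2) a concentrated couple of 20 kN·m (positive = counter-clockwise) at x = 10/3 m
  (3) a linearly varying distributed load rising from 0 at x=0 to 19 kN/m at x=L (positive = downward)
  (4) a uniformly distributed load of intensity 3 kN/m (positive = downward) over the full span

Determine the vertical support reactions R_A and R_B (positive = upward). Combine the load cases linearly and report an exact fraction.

R_A = 155/3 kN, R_B = 235/3 kN

Load 1 — point force P=5 kN at a=4 m (b=L-a=6):
  R_A = Pb/L = 5·6/10 = 3 kN
  R_B = Pa/L = 5·4/10 = 2 kN
Load 2 — applied couple M₀=20 kN·m at a=10/3 m (b=L-a=20/3):
  R_A = M₀/L = 20/10 = 2 kN
  R_B = -M₀/L = -20/10 = -2 kN
Load 3 — triangular load w₀=19 kN/m (0→w₀ over full span):
  R_A = w₀L/6 = 19·10/6 = 95/3 kN
  R_B = w₀L/3 = 19·10/3 = 190/3 kN
Load 4 — uniform load w=3 kN/m over full span:
  R_A = wL/2 = 3·10/2 = 15 kN
  R_B = wL/2 = 3·10/2 = 15 kN
Superposition: R_A = 155/3 kN, R_B = 235/3 kN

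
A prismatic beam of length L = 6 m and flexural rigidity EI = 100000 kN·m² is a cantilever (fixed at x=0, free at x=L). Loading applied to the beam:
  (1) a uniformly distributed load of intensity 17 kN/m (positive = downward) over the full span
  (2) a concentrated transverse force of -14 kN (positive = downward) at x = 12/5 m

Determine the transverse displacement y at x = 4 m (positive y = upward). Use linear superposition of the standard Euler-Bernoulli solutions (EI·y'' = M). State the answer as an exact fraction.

y(4) = -33101/2343750 m

Load 1 — uniform load w=17 kN/m over full span:
  y_1 = -wx²(x²-4Lx+6L²)/(24EI) = -17·4²·(4²-4·6·4+6·6²)/(24·100000) = -289/18750 m
Load 2 — point force P=-14 kN at a=12/5 m (b=L-a=18/5):
  y_2 = -Pa²(3x-a)/(6EI)  [x>a] = -(-14)·(12/5)²·(3·4-(12/5))/(6·100000) = 504/390625 m
Superposition: y = Σ y_i = -33101/2343750 m ≈ -0.014123 m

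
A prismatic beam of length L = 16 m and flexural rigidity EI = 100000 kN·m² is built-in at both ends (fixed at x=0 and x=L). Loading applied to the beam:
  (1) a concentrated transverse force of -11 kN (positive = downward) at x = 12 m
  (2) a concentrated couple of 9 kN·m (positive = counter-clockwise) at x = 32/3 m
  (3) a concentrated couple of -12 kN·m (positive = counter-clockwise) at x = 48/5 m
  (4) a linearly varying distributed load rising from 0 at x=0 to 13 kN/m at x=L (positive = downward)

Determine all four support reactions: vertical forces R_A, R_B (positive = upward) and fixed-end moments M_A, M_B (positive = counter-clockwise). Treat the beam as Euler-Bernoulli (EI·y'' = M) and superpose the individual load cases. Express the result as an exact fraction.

Load 1 — point force P=-11 kN at a=12 m (b=L-a=4):
  R_A = Pb²(3a+b)/L³ = (-11)·4²·(3·12+4)/16³ = -55/32 kN
  M_A = Pab²/L² = (-11)·12·4²/16² = -33/4 kN·m
  R_B = Pa²(a+3b)/L³ = (-11)·12²·(12+3·4)/16³ = -297/32 kN
  M_B = -Pa²b/L² = -(-11)·12²·4/16² = 99/4 kN·m
Load 2 — applied couple M₀=9 kN·m at a=32/3 m (b=L-a=16/3):
  R_A = 6M₀ab/L³ = 6·9·(32/3)·(16/3)/16³ = 3/4 kN
  M_A = M₀b(2a-b)/L² = 9·(16/3)·(2·(32/3)-(16/3))/16² = 3 kN·m
  R_B = -6M₀ab/L³ = -6·9·(32/3)·(16/3)/16³ = -3/4 kN
  M_B = M₀a(2b-a)/L² = 9·(32/3)·(2·(16/3)-(32/3))/16² = 0 kN·m
Load 3 — applied couple M₀=-12 kN·m at a=48/5 m (b=L-a=32/5):
  R_A = 6M₀ab/L³ = 6·(-12)·(48/5)·(32/5)/16³ = -27/25 kN
  M_A = M₀b(2a-b)/L² = (-12)·(32/5)·(2·(48/5)-(32/5))/16² = -96/25 kN·m
  R_B = -6M₀ab/L³ = -6·(-12)·(48/5)·(32/5)/16³ = 27/25 kN
  M_B = M₀a(2b-a)/L² = (-12)·(48/5)·(2·(32/5)-(48/5))/16² = -36/25 kN·m
Load 4 — triangular load w₀=13 kN/m (0→w₀ over full span):
  R_A = 3w₀L/20 = 3·13·16/20 = 156/5 kN
  M_A = w₀L²/30 = 13·16²/30 = 1664/15 kN·m
  R_B = 7w₀L/20 = 7·13·16/20 = 364/5 kN
  M_B = -w₀L²/20 = -13·16²/20 = -832/5 kN·m
Superposition: R_A = 23321/800 kN, M_A = 30553/300 kN·m, R_B = 51079/800 kN, M_B = -14309/100 kN·m

R_A = 23321/800 kN, M_A = 30553/300 kN·m, R_B = 51079/800 kN, M_B = -14309/100 kN·m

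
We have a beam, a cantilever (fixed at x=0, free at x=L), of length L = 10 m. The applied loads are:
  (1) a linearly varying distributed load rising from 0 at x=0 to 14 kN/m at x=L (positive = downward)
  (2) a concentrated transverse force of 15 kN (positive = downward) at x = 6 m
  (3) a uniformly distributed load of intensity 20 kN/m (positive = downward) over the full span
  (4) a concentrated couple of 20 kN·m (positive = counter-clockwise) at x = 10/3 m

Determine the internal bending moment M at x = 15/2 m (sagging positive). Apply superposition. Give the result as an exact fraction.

Load 1 — triangular load w₀=14 kN/m (0→w₀ over full span):
  M_1 = w₀Lx/2 - w₀L²/3 - w₀x³/(6L) = 14·10·(15/2)/2 - 14·10²/3 - 14·(15/2)³/(6·10) = -1925/48 kN·m
Load 2 — point force P=15 kN at a=6 m (b=L-a=4):
  M_2 = 0  [x>a] = 0 kN·m
Load 3 — uniform load w=20 kN/m over full span:
  M_3 = -w(L-x)²/2 = -20·(10-(15/2))²/2 = -125/2 kN·m
Load 4 — applied couple M₀=20 kN·m at a=10/3 m (b=L-a=20/3):
  M_4 = 0  [x>a] = 0 kN·m
Superposition: M = Σ M_i = -4925/48 kN·m ≈ -102.604167 kN·m

M(15/2) = -4925/48 kN·m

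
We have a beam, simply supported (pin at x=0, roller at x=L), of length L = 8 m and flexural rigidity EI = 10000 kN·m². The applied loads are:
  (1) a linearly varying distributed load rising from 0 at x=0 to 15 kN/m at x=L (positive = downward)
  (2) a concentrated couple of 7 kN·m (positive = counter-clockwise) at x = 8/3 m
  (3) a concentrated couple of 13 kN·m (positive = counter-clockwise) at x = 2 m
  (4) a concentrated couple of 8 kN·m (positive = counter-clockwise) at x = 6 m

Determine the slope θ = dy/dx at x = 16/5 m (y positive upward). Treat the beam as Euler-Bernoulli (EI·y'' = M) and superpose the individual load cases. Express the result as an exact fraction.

Load 1 — triangular load w₀=15 kN/m (0→w₀ over full span):
  θ_1 = -w₀(7L⁴-30L²x²+15x⁴)/(360LEI) = -15·(7·8⁴-30·8²·(16/5)²+15·(16/5)⁴)/(360·8·10000) = -1292/234375 rad
Load 2 — applied couple M₀=7 kN·m at a=8/3 m (b=L-a=16/3):
  θ_2 = (M₀x²/(2L)-M₀(x-a)+C₁)/EI  [x>a] with C₁=M₀(3b²-L²)/(6L)=28/9 = (7·(16/5)²/(2·8)-7·((16/5)-(8/3))+(28/9))/10000 = 217/562500 rad
Load 3 — applied couple M₀=13 kN·m at a=2 m (b=L-a=6):
  θ_3 = (M₀x²/(2L)-M₀(x-a)+C₁)/EI  [x>a] with C₁=M₀(3b²-L²)/(6L)=143/12 = (13·(16/5)²/(2·8)-13·((16/5)-2)+(143/12))/10000 = 1391/3000000 rad
Load 4 — applied couple M₀=8 kN·m at a=6 m (b=L-a=2):
  θ_4 = (M₀x²/(2L)+C₁)/EI  [x≤a] with C₁=M₀(3b²-L²)/(6L)=-26/3 = (8·(16/5)²/(2·8)+(-26/3))/10000 = -133/375000 rad
Superposition: θ = Σ θ_i = -225799/45000000 rad ≈ -0.005018 rad

θ(16/5) = -225799/45000000 rad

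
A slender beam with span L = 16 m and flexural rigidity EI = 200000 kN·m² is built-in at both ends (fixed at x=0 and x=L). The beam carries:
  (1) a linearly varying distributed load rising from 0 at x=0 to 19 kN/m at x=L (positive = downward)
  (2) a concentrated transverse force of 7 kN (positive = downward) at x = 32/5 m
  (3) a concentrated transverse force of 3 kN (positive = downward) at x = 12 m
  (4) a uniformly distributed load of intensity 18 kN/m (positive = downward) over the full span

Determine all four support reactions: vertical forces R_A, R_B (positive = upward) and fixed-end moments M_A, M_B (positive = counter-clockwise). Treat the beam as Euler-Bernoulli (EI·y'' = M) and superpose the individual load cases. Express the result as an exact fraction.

Load 1 — triangular load w₀=19 kN/m (0→w₀ over full span):
  R_A = 3w₀L/20 = 3·19·16/20 = 228/5 kN
  M_A = w₀L²/30 = 19·16²/30 = 2432/15 kN·m
  R_B = 7w₀L/20 = 7·19·16/20 = 532/5 kN
  M_B = -w₀L²/20 = -19·16²/20 = -1216/5 kN·m
Load 2 — point force P=7 kN at a=32/5 m (b=L-a=48/5):
  R_A = Pb²(3a+b)/L³ = 7·(48/5)²·(3·(32/5)+(48/5))/16³ = 567/125 kN
  M_A = Pab²/L² = 7·(32/5)·(48/5)²/16² = 2016/125 kN·m
  R_B = Pa²(a+3b)/L³ = 7·(32/5)²·((32/5)+3·(48/5))/16³ = 308/125 kN
  M_B = -Pa²b/L² = -7·(32/5)²·(48/5)/16² = -1344/125 kN·m
Load 3 — point force P=3 kN at a=12 m (b=L-a=4):
  R_A = Pb²(3a+b)/L³ = 3·4²·(3·12+4)/16³ = 15/32 kN
  M_A = Pab²/L² = 3·12·4²/16² = 9/4 kN·m
  R_B = Pa²(a+3b)/L³ = 3·12²·(12+3·4)/16³ = 81/32 kN
  M_B = -Pa²b/L² = -3·12²·4/16² = -27/4 kN·m
Load 4 — uniform load w=18 kN/m over full span:
  R_A = wL/2 = 18·16/2 = 144 kN
  M_A = wL²/12 = 18·16²/12 = 384 kN·m
  R_B = wL/2 = 18·16/2 = 144 kN
  M_B = -wL²/12 = -18·16²/12 = -384 kN·m
Superposition: R_A = 778419/4000 kN, M_A = 846767/1500 kN·m, R_B = 1021581/4000 kN, M_B = -322351/500 kN·m

R_A = 778419/4000 kN, M_A = 846767/1500 kN·m, R_B = 1021581/4000 kN, M_B = -322351/500 kN·m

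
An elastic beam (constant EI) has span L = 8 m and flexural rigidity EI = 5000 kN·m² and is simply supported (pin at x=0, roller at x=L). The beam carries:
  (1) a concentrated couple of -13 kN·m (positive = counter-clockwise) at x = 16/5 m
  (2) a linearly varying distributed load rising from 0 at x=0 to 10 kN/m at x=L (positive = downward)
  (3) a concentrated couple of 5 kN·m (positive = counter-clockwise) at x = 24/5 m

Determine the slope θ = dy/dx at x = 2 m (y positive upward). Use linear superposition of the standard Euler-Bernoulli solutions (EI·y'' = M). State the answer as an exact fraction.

Load 1 — applied couple M₀=-13 kN·m at a=16/5 m (b=L-a=24/5):
  θ_1 = (M₀x²/(2L)+C₁)/EI  [x≤a] with C₁=M₀(3b²-L²)/(6L)=-104/75 = ((-13)·2²/(2·8)+(-104/75))/5000 = -1391/1500000 rad
Load 2 — triangular load w₀=10 kN/m (0→w₀ over full span):
  θ_2 = -w₀(7L⁴-30L²x²+15x⁴)/(360LEI) = -10·(7·8⁴-30·8²·2²+15·2⁴)/(360·8·5000) = -1327/90000 rad
Load 3 — applied couple M₀=5 kN·m at a=24/5 m (b=L-a=16/5):
  θ_3 = (M₀x²/(2L)+C₁)/EI  [x≤a] with C₁=M₀(3b²-L²)/(6L)=-52/15 = (5·2²/(2·8)+(-52/15))/5000 = -133/300000 rad
Superposition: θ = Σ θ_i = -36259/2250000 rad ≈ -0.016115 rad

θ(2) = -36259/2250000 rad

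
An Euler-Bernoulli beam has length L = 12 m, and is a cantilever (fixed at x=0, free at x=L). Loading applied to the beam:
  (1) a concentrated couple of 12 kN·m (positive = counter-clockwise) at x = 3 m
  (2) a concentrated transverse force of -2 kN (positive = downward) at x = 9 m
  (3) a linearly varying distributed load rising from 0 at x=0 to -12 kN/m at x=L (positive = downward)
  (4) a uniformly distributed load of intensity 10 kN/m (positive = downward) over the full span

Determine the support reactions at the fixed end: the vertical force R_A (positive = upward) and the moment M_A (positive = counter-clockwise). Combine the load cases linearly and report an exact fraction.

Load 1 — applied couple M₀=12 kN·m at a=3 m (b=L-a=9):
  R_A = 0 kN
  M_A = -M₀ = -12 kN·m
Load 2 — point force P=-2 kN at a=9 m (b=L-a=3):
  R_A = P = (-2) = -2 kN
  M_A = Pa = (-2)·9 = -18 kN·m
Load 3 — triangular load w₀=-12 kN/m (0→w₀ over full span):
  R_A = w₀L/2 = (-12)·12/2 = -72 kN
  M_A = w₀L²/3 = (-12)·12²/3 = -576 kN·m
Load 4 — uniform load w=10 kN/m over full span:
  R_A = wL = 10·12 = 120 kN
  M_A = wL²/2 = 10·12²/2 = 720 kN·m
Superposition: R_A = 46 kN, M_A = 114 kN·m

R_A = 46 kN, M_A = 114 kN·m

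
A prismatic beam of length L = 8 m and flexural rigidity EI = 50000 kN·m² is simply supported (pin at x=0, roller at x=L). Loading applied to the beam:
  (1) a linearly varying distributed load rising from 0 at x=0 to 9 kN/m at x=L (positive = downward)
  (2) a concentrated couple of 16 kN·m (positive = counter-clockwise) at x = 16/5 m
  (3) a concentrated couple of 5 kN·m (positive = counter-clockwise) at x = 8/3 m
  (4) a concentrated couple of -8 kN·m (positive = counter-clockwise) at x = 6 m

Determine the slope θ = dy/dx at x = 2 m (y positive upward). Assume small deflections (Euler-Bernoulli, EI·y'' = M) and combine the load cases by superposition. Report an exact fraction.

Load 1 — triangular load w₀=9 kN/m (0→w₀ over full span):
  θ_1 = -w₀(7L⁴-30L²x²+15x⁴)/(360LEI) = -9·(7·8⁴-30·8²·2²+15·2⁴)/(360·8·50000) = -1327/1000000 rad
Load 2 — applied couple M₀=16 kN·m at a=16/5 m (b=L-a=24/5):
  θ_2 = (M₀x²/(2L)+C₁)/EI  [x≤a] with C₁=M₀(3b²-L²)/(6L)=128/75 = (16·2²/(2·8)+(128/75))/50000 = 107/937500 rad
Load 3 — applied couple M₀=5 kN·m at a=8/3 m (b=L-a=16/3):
  θ_3 = (M₀x²/(2L)+C₁)/EI  [x≤a] with C₁=M₀(3b²-L²)/(6L)=20/9 = (5·2²/(2·8)+(20/9))/50000 = 1/14400 rad
Load 4 — applied couple M₀=-8 kN·m at a=6 m (b=L-a=2):
  θ_4 = (M₀x²/(2L)+C₁)/EI  [x≤a] with C₁=M₀(3b²-L²)/(6L)=26/3 = ((-8)·2²/(2·8)+(26/3))/50000 = 1/7500 rad
Superposition: θ = Σ θ_i = -22727/22500000 rad ≈ -0.001010 rad

θ(2) = -22727/22500000 rad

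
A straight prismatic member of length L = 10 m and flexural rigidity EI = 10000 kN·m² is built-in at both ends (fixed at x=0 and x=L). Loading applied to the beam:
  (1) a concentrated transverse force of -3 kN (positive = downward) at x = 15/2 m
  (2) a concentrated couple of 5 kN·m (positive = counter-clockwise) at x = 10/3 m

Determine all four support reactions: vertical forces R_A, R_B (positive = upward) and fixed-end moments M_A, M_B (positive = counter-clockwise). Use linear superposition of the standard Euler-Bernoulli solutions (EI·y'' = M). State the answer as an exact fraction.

Load 1 — point force P=-3 kN at a=15/2 m (b=L-a=5/2):
  R_A = Pb²(3a+b)/L³ = (-3)·(5/2)²·(3·(15/2)+(5/2))/10³ = -15/32 kN
  M_A = Pab²/L² = (-3)·(15/2)·(5/2)²/10² = -45/32 kN·m
  R_B = Pa²(a+3b)/L³ = (-3)·(15/2)²·((15/2)+3·(5/2))/10³ = -81/32 kN
  M_B = -Pa²b/L² = -(-3)·(15/2)²·(5/2)/10² = 135/32 kN·m
Load 2 — applied couple M₀=5 kN·m at a=10/3 m (b=L-a=20/3):
  R_A = 6M₀ab/L³ = 6·5·(10/3)·(20/3)/10³ = 2/3 kN
  M_A = M₀b(2a-b)/L² = 5·(20/3)·(2·(10/3)-(20/3))/10² = 0 kN·m
  R_B = -6M₀ab/L³ = -6·5·(10/3)·(20/3)/10³ = -2/3 kN
  M_B = M₀a(2b-a)/L² = 5·(10/3)·(2·(20/3)-(10/3))/10² = 5/3 kN·m
Superposition: R_A = 19/96 kN, M_A = -45/32 kN·m, R_B = -307/96 kN, M_B = 565/96 kN·m

R_A = 19/96 kN, M_A = -45/32 kN·m, R_B = -307/96 kN, M_B = 565/96 kN·m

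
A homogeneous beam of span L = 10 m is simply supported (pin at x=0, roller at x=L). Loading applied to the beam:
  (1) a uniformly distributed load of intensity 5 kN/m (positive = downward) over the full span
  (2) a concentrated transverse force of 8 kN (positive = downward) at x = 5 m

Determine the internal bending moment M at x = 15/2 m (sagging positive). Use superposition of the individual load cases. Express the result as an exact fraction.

M(15/2) = 455/8 kN·m

Load 1 — uniform load w=5 kN/m over full span:
  M_1 = wx(L-x)/2 = 5·(15/2)·(10-(15/2))/2 = 375/8 kN·m
Load 2 — point force P=8 kN at a=5 m (b=L-a=5):
  M_2 = Pa(L-x)/L  [x>a] = 8·5·(10-(15/2))/10 = 10 kN·m
Superposition: M = Σ M_i = 455/8 kN·m ≈ 56.875000 kN·m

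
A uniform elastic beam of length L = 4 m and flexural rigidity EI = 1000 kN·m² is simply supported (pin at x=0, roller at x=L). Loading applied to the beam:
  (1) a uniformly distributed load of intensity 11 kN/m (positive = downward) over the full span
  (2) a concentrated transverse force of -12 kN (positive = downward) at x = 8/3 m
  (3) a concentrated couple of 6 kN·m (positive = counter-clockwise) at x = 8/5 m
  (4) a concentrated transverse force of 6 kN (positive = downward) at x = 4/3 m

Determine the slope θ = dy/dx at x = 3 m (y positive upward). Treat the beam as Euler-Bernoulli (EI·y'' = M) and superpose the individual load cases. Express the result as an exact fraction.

Load 1 — uniform load w=11 kN/m over full span:
  θ_1 = -w(L³-6Lx²+4x³)/(24EI) = -11·(4³-6·4·3²+4·3³)/(24·1000) = 121/6000 rad
Load 2 — point force P=-12 kN at a=8/3 m (b=L-a=4/3):
  θ_2 = -Pa(2L²-6Lx+3x²+a²)/(6LEI)  [x>a] = -(-12)·(8/3)·(2·4²-6·4·3+3·3²+(8/3)²)/(6·4·1000) = -53/6750 rad
Load 3 — applied couple M₀=6 kN·m at a=8/5 m (b=L-a=12/5):
  θ_3 = (M₀x²/(2L)-M₀(x-a)+C₁)/EI  [x>a] with C₁=M₀(3b²-L²)/(6L)=8/25 = (6·3²/(2·4)-6·(3-(8/5))+(8/25))/1000 = -133/100000 rad
Load 4 — point force P=6 kN at a=4/3 m (b=L-a=8/3):
  θ_4 = -Pa(2L²-6Lx+3x²+a²)/(6LEI)  [x>a] = -6·(4/3)·(2·4²-6·4·3+3·3²+(4/3)²)/(6·4·1000) = 101/27000 rad
Superposition: θ = Σ θ_i = 13253/900000 rad ≈ 0.014726 rad

θ(3) = 13253/900000 rad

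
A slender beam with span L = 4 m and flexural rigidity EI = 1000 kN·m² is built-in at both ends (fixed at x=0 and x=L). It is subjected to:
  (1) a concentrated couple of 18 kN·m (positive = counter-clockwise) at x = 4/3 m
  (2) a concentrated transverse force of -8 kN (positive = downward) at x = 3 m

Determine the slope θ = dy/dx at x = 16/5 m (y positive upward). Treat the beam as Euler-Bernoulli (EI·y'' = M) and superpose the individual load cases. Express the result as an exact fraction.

Load 1 — applied couple M₀=18 kN·m at a=4/3 m (b=L-a=8/3):
  θ_1 = (R_Ax²/2 - M_Ax - M₀(x-a))/EI  [x>a] with R_A=6, M_A=0 = (6·(16/5)²/2 - 0·(16/5) - 18·((16/5)-(4/3)))/1000 = -9/3125 rad
Load 2 — point force P=-8 kN at a=3 m (b=L-a=1):
  θ_2 = Pa²(L-x)(2bL-(3b+a)(L-x))/(2L³EI)  [x>a] = (-8)·3²·(4-(16/5))·(2·1·4-(3·1+3)·(4-(16/5)))/(2·4³·1000) = -9/6250 rad
Superposition: θ = Σ θ_i = -27/6250 rad ≈ -0.004320 rad

θ(16/5) = -27/6250 rad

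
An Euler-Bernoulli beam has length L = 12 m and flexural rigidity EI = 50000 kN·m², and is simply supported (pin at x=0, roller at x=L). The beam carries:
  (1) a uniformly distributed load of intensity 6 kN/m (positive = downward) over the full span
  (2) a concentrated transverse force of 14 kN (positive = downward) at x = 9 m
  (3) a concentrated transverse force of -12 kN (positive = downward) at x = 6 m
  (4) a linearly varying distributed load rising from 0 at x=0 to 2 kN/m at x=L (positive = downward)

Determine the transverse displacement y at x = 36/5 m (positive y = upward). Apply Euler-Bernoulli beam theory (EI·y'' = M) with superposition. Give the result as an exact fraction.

Load 1 — uniform load w=6 kN/m over full span:
  y_1 = -wx(L³-2Lx²+x³)/(24EI) = -6·(36/5)·(12³-2·12·(36/5)²+(36/5)³)/(24·50000) = -60264/1953125 m
Load 2 — point force P=14 kN at a=9 m (b=L-a=3):
  y_2 = -Pbx(L²-b²-x²)/(6LEI)  [x≤a] = -14·3·(36/5)·(12²-3²-(36/5)²)/(6·12·50000) = -43659/6250000 m
Load 3 — point force P=-12 kN at a=6 m (b=L-a=6):
  y_3 = -Pa(L-x)(2Lx-a²-x²)/(6LEI)  [x>a] = -(-12)·6·(12-(36/5))·(2·12·(36/5)-6²-(36/5)²)/(6·12·50000) = 3186/390625 m
Load 4 — triangular load w₀=2 kN/m (0→w₀ over full span):
  y_4 = -w₀x(7L⁴-10L²x²+3x⁴)/(360LEI) = -2·(36/5)·(7·12⁴-10·12²·(36/5)²+3·(36/5)⁴)/(360·12·50000) = -255744/48828125 m
Superposition: y = Σ y_i = -27282879/781250000 m ≈ -0.034922 m

y(36/5) = -27282879/781250000 m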